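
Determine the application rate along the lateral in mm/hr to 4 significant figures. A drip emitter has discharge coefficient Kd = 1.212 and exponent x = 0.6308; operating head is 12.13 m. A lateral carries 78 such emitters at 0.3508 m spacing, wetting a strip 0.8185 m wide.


Approach: apply the emitter equation with a lateral mass balance, q = Kd*h^x; Q = n*q; rate = Q/(n*spacing*width).
Step 1 — single emitter flow (q = Kd*h^x):
  q = 1.212 * 12.13^0.6308 = 5.85062 L/hr
Step 2 — total lateral flow: Q = 78 * 5.85062 = 456.348 L/hr
Step 3 — wetted area: A = 78 * 0.3508 * 0.8185 = 22.3961 m^2
Step 4 — application rate: Q/A = 456.348/22.3961 = 20.38 mm/hr
Therefore the application rate along the lateral = 20.38 mm/hr.


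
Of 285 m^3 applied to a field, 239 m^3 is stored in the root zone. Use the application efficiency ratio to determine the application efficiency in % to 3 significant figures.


Approach: apply the application efficiency ratio, Ea = (stored/applied)*100.
Ea = (239/285)*100 = 83.9 %
Therefore the application efficiency = 83.9 %.


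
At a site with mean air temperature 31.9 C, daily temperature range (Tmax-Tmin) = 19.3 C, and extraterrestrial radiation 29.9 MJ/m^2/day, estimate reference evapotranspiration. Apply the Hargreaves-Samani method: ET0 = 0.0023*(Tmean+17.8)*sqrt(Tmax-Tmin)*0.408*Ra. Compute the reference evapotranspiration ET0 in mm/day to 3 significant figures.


ET0 = 0.0023*(31.9+17.8)*sqrt(19.3)*0.408*29.9 = 6.13 mm/day
Therefore the reference evapotranspiration ET0 = 6.13 mm/day.


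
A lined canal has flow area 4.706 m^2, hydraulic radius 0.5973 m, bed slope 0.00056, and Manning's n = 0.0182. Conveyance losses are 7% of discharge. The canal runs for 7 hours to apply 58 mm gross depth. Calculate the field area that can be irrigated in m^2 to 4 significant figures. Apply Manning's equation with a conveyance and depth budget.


Approach: apply Manning's equation with a conveyance and depth budget, Q = (1/n)*A*R^(2/3)*S^(1/2); Q_field = Q*(1-loss); Area = Q_field*t/(d/1000).
Step 1 — canal discharge (Manning's equation):
  Q = (1/0.0182) * 4.706 * 0.5973^(2/3) * 0.00056^(1/2) = 4.33980 m^3/s
Step 2 — delivered flow: Q_field = 4.33980*(1 - 7/100) = 4.03601 m^3/s
Step 3 — volume delivered: V = 4.03601 * 7*3600 = 101708 m^3
Step 4 — area served: A = V / (depth/1000) = 101708 / 0.058 = 1754000 m^2
Therefore the field area that can be irrigated = 1754000 m^2.


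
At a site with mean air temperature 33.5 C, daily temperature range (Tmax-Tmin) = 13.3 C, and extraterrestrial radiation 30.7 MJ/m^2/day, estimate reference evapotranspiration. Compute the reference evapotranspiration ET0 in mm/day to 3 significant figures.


Approach: apply the Hargreaves-Samani method, ET0 = 0.0023*(Tmean+17.8)*sqrt(Tmax-Tmin)*0.408*Ra.
ET0 = 0.0023*(33.5+17.8)*sqrt(13.3)*0.408*30.7 = 5.39 mm/day
Therefore the reference evapotranspiration ET0 = 5.39 mm/day.


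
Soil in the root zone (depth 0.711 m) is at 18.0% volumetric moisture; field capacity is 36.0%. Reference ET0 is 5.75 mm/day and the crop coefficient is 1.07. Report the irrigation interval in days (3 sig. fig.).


Approach: apply soil-water budget scheduling, SMD = (FC-theta)/100*depth*1000; ETc = ET0*Kc; interval = SMD/ETc.
Step 1 — soil moisture deficit:
  SMD = (36.0 - 18.0)/100 * 0.711 * 1000 = 127.98 mm
Step 2 — daily crop ET (ETc = ET0*Kc):
  ETc = 5.75 * 1.07 = 6.1525 mm/day
Step 3 — irrigation interval (SMD/ETc):
  interval = 127.98 / 6.1525 = 20.8 days
Therefore the irrigation interval = 20.8 days.


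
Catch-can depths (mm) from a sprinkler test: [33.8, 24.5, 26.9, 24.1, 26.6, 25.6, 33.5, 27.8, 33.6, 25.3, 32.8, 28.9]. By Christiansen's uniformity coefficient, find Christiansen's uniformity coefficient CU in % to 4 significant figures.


Approach: apply Christiansen's uniformity coefficient, CU = (1 - mean_abs_deviation/mean)*100.
mean = 28.6167 mm
mean |d_i - mean| = 3.25278 mm
CU = (1 - 3.25278/28.6167)*100 = 88.63 %
Therefore Christiansen's uniformity coefficient CU = 88.63 %.


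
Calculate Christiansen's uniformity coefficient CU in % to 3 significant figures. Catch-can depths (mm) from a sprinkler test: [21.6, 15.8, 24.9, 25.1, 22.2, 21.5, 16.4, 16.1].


Approach: apply Christiansen's uniformity coefficient, CU = (1 - mean_abs_deviation/mean)*100.
mean = 20.450 mm
mean |d_i - mean| = 3.2625 mm
CU = (1 - 3.2625/20.450)*100 = 84.0 %
Therefore Christiansen's uniformity coefficient CU = 84.0 %.


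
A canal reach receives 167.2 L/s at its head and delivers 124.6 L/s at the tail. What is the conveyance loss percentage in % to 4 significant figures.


Approach: apply the conveyance loss ratio, loss% = ((Q_head - Q_tail)/Q_head)*100.
loss = ((167.2 - 124.6)/167.2)*100 = 25.48 %
Therefore the conveyance loss percentage = 25.48 %.


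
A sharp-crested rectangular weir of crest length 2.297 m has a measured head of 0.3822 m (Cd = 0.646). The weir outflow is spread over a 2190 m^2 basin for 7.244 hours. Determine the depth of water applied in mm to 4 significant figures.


Approach: apply the rectangular weir equation with a volume-to-depth conversion, Q = (2/3)*Cd*L*sqrt(2g)*H^1.5; d = Q*t/A * 1000.
Step 1 — weir discharge:
  Q = (2/3)*0.646*2.297*sqrt(2*9.81)*0.3822^1.5 = 1.03535 m^3/s
Step 2 — volume: V = 1.03535 * 7.244*3600 = 27000.3 m^3
Step 3 — depth: d = V/A * 1000 = 27000.3/2190 * 1000 = 12330 mm
Therefore the depth of water applied = 12330 mm.


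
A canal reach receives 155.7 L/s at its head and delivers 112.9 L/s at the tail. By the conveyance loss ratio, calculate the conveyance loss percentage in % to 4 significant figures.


Approach: apply the conveyance loss ratio, loss% = ((Q_head - Q_tail)/Q_head)*100.
loss = ((155.7 - 112.9)/155.7)*100 = 27.49 %
Therefore the conveyance loss percentage = 27.49 %.


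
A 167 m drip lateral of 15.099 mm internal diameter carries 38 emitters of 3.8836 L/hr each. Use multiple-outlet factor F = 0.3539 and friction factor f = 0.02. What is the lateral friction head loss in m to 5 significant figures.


Approach: apply Darcy-Weisbach with the multiple-outlet F-factor, Q = n*q/(3600*1000) m^3/s; v = Q/A; hf = F*f*(L/D)*(v^2/(2g)).
Q = 38*3.8836/(3600*1000) = 4.099356e-05 m^3/s
A = pi*(15.099e-3/2)^2 = 1.790549e-04 m^2, so v = Q/A = 0.2289440 m/s
hf = 0.3539*0.02*(167/0.015099)*(0.2289440^2/(2*9.81)) = 0.20914 m
Therefore the lateral friction head loss = 0.20914 m.


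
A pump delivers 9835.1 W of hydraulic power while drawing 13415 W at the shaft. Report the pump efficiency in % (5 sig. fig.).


Approach: apply the efficiency ratio, eta = (P_out/P_in)*100.
eta = (9835.1 / 13415) * 100 = 73.314 %
Therefore the pump efficiency = 73.314 %.


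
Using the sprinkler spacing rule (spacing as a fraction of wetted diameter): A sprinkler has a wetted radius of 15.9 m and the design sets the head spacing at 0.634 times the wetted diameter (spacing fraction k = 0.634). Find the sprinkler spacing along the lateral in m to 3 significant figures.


Approach: apply the sprinkler spacing rule (spacing as a fraction of wetted diameter), S = k*(2*R).
S = 0.634 * (2 * 15.9) = 20.2 m
Therefore the sprinkler spacing along the lateral = 20.2 m.


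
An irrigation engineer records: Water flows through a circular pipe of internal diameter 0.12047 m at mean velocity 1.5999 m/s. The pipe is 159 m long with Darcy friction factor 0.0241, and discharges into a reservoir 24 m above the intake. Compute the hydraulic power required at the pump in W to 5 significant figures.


Approach: apply continuity + Darcy-Weisbach + hydraulic power, Q = A*v; hf = f*(L/D)*(v^2/(2g)); H = static + hf; P = rho*g*Q*H.
Step 1 — flow rate (continuity, Q = A*v):
  A = pi*(0.12047/2)^2 = 0.01139850 m^2
  Q = 0.01139850 * 1.5999 = 0.01823646 m^3/s
Step 2 — friction head loss (Darcy-Weisbach):
  hf = 0.0241 * (159/0.12047) * (1.5999^2 / (2*9.81))
  hf = 4.149750 m
Step 3 — total head: H = 24 + 4.149750 = 28.14975 m
Step 4 — hydraulic power (P = rho*g*Q*H):
  P = 1000 * 9.81 * 0.01823646 * 28.14975 = 5036.0 W
Therefore the hydraulic power required at the pump = 5036.0 W.


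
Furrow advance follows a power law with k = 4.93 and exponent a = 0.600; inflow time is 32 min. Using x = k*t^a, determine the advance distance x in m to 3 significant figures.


x = 4.93 * 32^0.600 = 39.4 m
Therefore the advance distance x = 39.4 m.


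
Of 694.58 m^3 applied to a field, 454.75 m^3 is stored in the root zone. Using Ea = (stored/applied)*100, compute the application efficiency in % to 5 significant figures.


Ea = (454.75/694.58)*100 = 65.471 %
Therefore the application efficiency = 65.471 %.


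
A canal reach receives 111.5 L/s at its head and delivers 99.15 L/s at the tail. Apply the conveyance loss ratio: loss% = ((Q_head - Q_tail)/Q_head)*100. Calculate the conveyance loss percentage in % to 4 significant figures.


loss = ((111.5 - 99.15)/111.5)*100 = 11.08 %
Therefore the conveyance loss percentage = 11.08 %.


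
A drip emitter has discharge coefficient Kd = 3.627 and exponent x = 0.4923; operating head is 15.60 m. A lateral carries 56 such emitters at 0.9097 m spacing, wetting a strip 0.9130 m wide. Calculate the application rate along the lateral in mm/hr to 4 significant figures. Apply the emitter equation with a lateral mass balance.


Approach: apply the emitter equation with a lateral mass balance, q = Kd*h^x; Q = n*q; rate = Q/(n*spacing*width).
Step 1 — single emitter flow (q = Kd*h^x):
  q = 3.627 * 15.60^0.4923 = 14.0256 L/hr
Step 2 — total lateral flow: Q = 56 * 14.0256 = 785.436 L/hr
Step 3 — wetted area: A = 56 * 0.9097 * 0.9130 = 46.5111 m^2
Step 4 — application rate: Q/A = 785.436/46.5111 = 16.89 mm/hr
Therefore the application rate along the lateral = 16.89 mm/hr.


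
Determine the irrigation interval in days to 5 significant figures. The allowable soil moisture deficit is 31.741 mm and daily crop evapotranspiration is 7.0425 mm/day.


Approach: apply the irrigation interval relation, interval = SMD / ETc.
interval = 31.741 / 7.0425 = 4.5071 days
Therefore the irrigation interval = 4.5071 days.


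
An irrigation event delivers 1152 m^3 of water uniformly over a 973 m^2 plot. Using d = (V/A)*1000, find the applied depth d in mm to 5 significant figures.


d = (1152 / 973) * 1000 = 1184.0 mm
Therefore the applied depth d = 1184.0 mm.


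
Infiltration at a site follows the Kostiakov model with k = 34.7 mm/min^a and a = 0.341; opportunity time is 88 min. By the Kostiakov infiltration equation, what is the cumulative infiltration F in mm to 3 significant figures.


Approach: apply the Kostiakov infiltration equation, F = k*t^a.
F = 34.7 * 88^0.341 = 160 mm
Therefore the cumulative infiltration F = 160 mm.


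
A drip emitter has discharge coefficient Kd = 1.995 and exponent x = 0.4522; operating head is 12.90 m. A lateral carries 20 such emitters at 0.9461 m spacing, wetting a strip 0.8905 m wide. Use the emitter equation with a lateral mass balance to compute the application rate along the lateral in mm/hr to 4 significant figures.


Approach: apply the emitter equation with a lateral mass balance, q = Kd*h^x; Q = n*q; rate = Q/(n*spacing*width).
Step 1 — single emitter flow (q = Kd*h^x):
  q = 1.995 * 12.90^0.4522 = 6.34091 L/hr
Step 2 — total lateral flow: Q = 20 * 6.34091 = 126.818 L/hr
Step 3 — wetted area: A = 20 * 0.9461 * 0.8905 = 16.8500 m^2
Step 4 — application rate: Q/A = 126.818/16.8500 = 7.526 mm/hr
Therefore the application rate along the lateral = 7.526 mm/hr.


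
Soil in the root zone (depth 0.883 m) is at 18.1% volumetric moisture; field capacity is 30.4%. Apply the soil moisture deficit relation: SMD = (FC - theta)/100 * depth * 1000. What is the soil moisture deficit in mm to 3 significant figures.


SMD = (30.4 - 18.1)/100 * 0.883 * 1000 = 109 mm
Therefore the soil moisture deficit = 109 mm.


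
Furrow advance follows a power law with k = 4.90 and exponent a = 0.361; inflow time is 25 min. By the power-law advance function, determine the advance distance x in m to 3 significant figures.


Approach: apply the power-law advance function, x = k*t^a.
x = 4.90 * 25^0.361 = 15.7 m
Therefore the advance distance x = 15.7 m.


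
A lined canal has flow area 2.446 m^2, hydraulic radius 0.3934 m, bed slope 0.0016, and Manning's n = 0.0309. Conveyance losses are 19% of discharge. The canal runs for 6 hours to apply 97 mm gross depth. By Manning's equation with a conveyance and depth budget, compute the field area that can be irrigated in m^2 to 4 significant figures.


Approach: apply Manning's equation with a conveyance and depth budget, Q = (1/n)*A*R^(2/3)*S^(1/2); Q_field = Q*(1-loss); Area = Q_field*t/(d/1000).
Step 1 — canal discharge (Manning's equation):
  Q = (1/0.0309) * 2.446 * 0.3934^(2/3) * 0.0016^(1/2) = 1.69999 m^3/s
Step 2 — delivered flow: Q_field = 1.69999*(1 - 19/100) = 1.37700 m^3/s
Step 3 — volume delivered: V = 1.37700 * 6*3600 = 29743.1 m^3
Step 4 — area served: A = V / (depth/1000) = 29743.1 / 0.097 = 306600 m^2
Therefore the field area that can be irrigated = 306600 m^2.


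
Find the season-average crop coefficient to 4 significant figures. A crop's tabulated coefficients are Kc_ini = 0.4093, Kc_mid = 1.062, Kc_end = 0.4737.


Approach: apply a simple seasonal average, Kc_avg = (Kc_ini + Kc_mid + Kc_end)/3.
Kc_avg = (0.4093 + 1.062 + 0.4737)/3 = 0.6483
Therefore the season-average crop coefficient = 0.6483.


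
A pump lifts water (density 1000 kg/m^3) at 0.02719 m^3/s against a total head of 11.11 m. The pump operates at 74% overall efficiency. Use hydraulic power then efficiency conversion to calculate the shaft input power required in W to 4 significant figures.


Approach: apply hydraulic power then efficiency conversion, P = rho*g*Q*H; P_in = P/eta.
Step 1 — hydraulic power (P = rho*g*Q*H):
  P = 1000 * 9.81 * 0.02719 * 11.11 = 2963.41 W
Step 2 — input power: P_in = P/eta = 2963.41 / 0.74 = 4005 W
Therefore the shaft input power required = 4005 W.


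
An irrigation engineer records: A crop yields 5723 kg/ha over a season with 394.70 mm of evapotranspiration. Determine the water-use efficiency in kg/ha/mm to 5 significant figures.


Approach: apply the water-use efficiency ratio, WUE = yield/ET.
WUE = 5723 / 394.70 = 14.500 kg/ha/mm
Therefore the water-use efficiency = 14.500 kg/ha/mm.


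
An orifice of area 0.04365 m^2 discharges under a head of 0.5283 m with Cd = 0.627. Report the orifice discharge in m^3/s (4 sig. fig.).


Approach: apply the orifice equation, Q = Cd*A*sqrt(2*g*h).
Q = 0.627 * 0.04365 * sqrt(2*9.81*0.5283) = 0.08811 m^3/s
Therefore the orifice discharge = 0.08811 m^3/s.


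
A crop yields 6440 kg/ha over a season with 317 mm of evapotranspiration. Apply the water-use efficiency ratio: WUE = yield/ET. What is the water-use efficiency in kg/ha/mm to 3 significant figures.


WUE = 6440 / 317 = 20.3 kg/ha/mm
Therefore the water-use efficiency = 20.3 kg/ha/mm.


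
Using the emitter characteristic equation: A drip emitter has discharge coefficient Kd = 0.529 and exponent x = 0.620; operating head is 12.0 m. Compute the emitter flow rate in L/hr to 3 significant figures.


Approach: apply the emitter characteristic equation, q = Kd * h^x.
q = 0.529 * 12.0^0.620 = 2.47 L/hr
Therefore the emitter flow rate = 2.47 L/hr.


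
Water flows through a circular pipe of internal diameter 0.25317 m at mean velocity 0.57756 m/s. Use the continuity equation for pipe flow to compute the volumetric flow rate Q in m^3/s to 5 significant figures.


Approach: apply the continuity equation for pipe flow, Q = A * v with A = pi*(D/2)^2.
A = pi*(0.25317/2)^2 = 0.05034013 m^2
Q = 0.05034013 * 0.57756 = 0.029074 m^3/s
Therefore the volumetric flow rate Q = 0.029074 m^3/s.


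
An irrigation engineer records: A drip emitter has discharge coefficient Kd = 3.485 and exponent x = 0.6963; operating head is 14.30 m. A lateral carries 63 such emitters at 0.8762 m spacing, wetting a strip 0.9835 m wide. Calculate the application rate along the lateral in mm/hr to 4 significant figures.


Approach: apply the emitter equation with a lateral mass balance, q = Kd*h^x; Q = n*q; rate = Q/(n*spacing*width).
Step 1 — single emitter flow (q = Kd*h^x):
  q = 3.485 * 14.30^0.6963 = 22.2159 L/hr
Step 2 — total lateral flow: Q = 63 * 22.2159 = 1399.60 L/hr
Step 3 — wetted area: A = 63 * 0.8762 * 0.9835 = 54.2898 m^2
Step 4 — application rate: Q/A = 1399.60/54.2898 = 25.78 mm/hr
Therefore the application rate along the lateral = 25.78 mm/hr.


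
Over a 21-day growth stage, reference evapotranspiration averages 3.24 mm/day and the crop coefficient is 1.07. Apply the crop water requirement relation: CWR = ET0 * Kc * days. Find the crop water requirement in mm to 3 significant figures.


CWR = 3.24 * 1.07 * 21 = 72.8 mm
Therefore the crop water requirement = 72.8 mm.


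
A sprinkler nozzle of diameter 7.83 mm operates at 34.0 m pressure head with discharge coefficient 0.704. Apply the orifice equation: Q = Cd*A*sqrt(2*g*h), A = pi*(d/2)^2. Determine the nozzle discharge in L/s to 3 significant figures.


A = pi*(7.83e-3/2)^2 = 4.8152e-05 m^2
Q = 0.704 * 4.8152e-05 * sqrt(2*9.81*34.0) * 1000 = 0.876 L/s
Therefore the nozzle discharge = 0.876 L/s.


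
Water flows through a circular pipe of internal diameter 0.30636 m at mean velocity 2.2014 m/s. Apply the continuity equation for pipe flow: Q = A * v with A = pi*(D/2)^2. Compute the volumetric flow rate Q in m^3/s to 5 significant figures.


A = pi*(0.30636/2)^2 = 0.07371468 m^2
Q = 0.07371468 * 2.2014 = 0.16228 m^3/s
Therefore the volumetric flow rate Q = 0.16228 m^3/s.


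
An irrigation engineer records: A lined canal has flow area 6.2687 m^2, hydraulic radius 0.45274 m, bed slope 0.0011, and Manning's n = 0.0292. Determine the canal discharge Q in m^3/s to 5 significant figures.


Approach: apply Manning's equation, Q = (1/n)*A*R^(2/3)*S^(1/2).
Q = (1/0.0292) * 6.2687 * 0.45274^(2/3) * 0.0011^(1/2) = 4.1981 m^3/s
Therefore the canal discharge Q = 4.1981 m^3/s.


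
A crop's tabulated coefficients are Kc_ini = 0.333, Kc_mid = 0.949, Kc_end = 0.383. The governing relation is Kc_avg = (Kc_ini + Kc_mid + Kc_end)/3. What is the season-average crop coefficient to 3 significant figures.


Kc_avg = (0.333 + 0.949 + 0.383)/3 = 0.555
Therefore the season-average crop coefficient = 0.555.


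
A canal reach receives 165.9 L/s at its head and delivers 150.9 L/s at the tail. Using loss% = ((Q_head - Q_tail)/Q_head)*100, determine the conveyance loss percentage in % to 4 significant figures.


loss = ((165.9 - 150.9)/165.9)*100 = 9.042 %
Therefore the conveyance loss percentage = 9.042 %.


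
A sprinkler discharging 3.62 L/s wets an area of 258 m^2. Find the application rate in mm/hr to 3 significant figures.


Approach: apply the application rate relation, rate = (Q/A)*3600.
rate = (3.62 / 258) * 3600 = 50.5 mm/hr
Therefore the application rate = 50.5 mm/hr.


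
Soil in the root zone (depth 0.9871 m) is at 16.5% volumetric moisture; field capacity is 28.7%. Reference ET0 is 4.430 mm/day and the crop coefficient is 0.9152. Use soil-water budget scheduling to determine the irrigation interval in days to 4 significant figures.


Approach: apply soil-water budget scheduling, SMD = (FC-theta)/100*depth*1000; ETc = ET0*Kc; interval = SMD/ETc.
Step 1 — soil moisture deficit:
  SMD = (28.7 - 16.5)/100 * 0.9871 * 1000 = 120.426 mm
Step 2 — daily crop ET (ETc = ET0*Kc):
  ETc = 4.430 * 0.9152 = 4.05434 mm/day
Step 3 — irrigation interval (SMD/ETc):
  interval = 120.426 / 4.05434 = 29.70 days
Therefore the irrigation interval = 29.70 days.


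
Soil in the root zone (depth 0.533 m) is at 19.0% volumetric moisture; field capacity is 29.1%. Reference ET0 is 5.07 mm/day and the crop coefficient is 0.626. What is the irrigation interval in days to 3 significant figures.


Approach: apply soil-water budget scheduling, SMD = (FC-theta)/100*depth*1000; ETc = ET0*Kc; interval = SMD/ETc.
Step 1 — soil moisture deficit:
  SMD = (29.1 - 19.0)/100 * 0.533 * 1000 = 53.833 mm
Step 2 — daily crop ET (ETc = ET0*Kc):
  ETc = 5.07 * 0.626 = 3.1738 mm/day
Step 3 — irrigation interval (SMD/ETc):
  interval = 53.833 / 3.1738 = 17.0 days
Therefore the irrigation interval = 17.0 days.


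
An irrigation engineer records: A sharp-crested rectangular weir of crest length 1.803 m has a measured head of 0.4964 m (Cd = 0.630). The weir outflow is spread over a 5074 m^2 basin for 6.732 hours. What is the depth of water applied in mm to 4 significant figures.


Approach: apply the rectangular weir equation with a volume-to-depth conversion, Q = (2/3)*Cd*L*sqrt(2g)*H^1.5; d = Q*t/A * 1000.
Step 1 — weir discharge:
  Q = (2/3)*0.630*1.803*sqrt(2*9.81)*0.4964^1.5 = 1.17312 m^3/s
Step 2 — volume: V = 1.17312 * 6.732*3600 = 28430.8 m^3
Step 3 — depth: d = V/A * 1000 = 28430.8/5074 * 1000 = 5603 mm
Therefore the depth of water applied = 5603 mm.


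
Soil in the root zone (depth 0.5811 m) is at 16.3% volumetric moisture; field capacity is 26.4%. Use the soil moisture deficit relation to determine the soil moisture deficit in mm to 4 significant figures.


Approach: apply the soil moisture deficit relation, SMD = (FC - theta)/100 * depth * 1000.
SMD = (26.4 - 16.3)/100 * 0.5811 * 1000 = 58.69 mm
Therefore the soil moisture deficit = 58.69 mm.


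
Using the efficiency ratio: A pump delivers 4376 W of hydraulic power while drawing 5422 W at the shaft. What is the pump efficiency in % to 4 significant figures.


Approach: apply the efficiency ratio, eta = (P_out/P_in)*100.
eta = (4376 / 5422) * 100 = 80.71 %
Therefore the pump efficiency = 80.71 %.


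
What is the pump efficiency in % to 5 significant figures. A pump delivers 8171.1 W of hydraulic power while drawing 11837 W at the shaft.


Approach: apply the efficiency ratio, eta = (P_out/P_in)*100.
eta = (8171.1 / 11837) * 100 = 69.030 %
Therefore the pump efficiency = 69.030 %.


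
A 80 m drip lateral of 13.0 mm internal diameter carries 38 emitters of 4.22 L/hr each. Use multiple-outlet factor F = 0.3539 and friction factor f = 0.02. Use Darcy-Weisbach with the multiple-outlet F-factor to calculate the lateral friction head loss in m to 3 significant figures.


Approach: apply Darcy-Weisbach with the multiple-outlet F-factor, Q = n*q/(3600*1000) m^3/s; v = Q/A; hf = F*f*(L/D)*(v^2/(2g)).
Q = 38*4.22/(3600*1000) = 4.4544e-05 m^3/s
A = pi*(13.0e-3/2)^2 = 1.3273e-04 m^2, so v = Q/A = 0.33560 m/s
hf = 0.3539*0.02*(80/0.0130)*(0.33560^2/(2*9.81)) = 0.250 m
Therefore the lateral friction head loss = 0.250 m.


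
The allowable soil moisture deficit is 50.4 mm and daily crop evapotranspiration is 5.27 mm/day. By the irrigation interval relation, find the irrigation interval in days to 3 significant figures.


Approach: apply the irrigation interval relation, interval = SMD / ETc.
interval = 50.4 / 5.27 = 9.56 days
Therefore the irrigation interval = 9.56 days.


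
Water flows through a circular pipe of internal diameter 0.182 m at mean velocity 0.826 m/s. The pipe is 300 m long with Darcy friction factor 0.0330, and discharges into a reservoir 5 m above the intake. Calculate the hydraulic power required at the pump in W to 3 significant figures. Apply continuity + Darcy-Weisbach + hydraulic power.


Approach: apply continuity + Darcy-Weisbach + hydraulic power, Q = A*v; hf = f*(L/D)*(v^2/(2g)); H = static + hf; P = rho*g*Q*H.
Step 1 — flow rate (continuity, Q = A*v):
  A = pi*(0.182/2)^2 = 0.026016 m^2
  Q = 0.026016 * 0.826 = 0.021489 m^3/s
Step 2 — friction head loss (Darcy-Weisbach):
  hf = 0.0330 * (300/0.182) * (0.826^2 / (2*9.81))
  hf = 1.8916 m
Step 3 — total head: H = 5 + 1.8916 = 6.8916 m
Step 4 — hydraulic power (P = rho*g*Q*H):
  P = 1000 * 9.81 * 0.021489 * 6.8916 = 1450 W
Therefore the hydraulic power required at the pump = 1450 W.


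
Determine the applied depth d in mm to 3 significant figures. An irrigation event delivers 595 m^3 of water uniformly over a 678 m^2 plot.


Approach: apply depth from volume over area, d = (V/A)*1000.
d = (595 / 678) * 1000 = 878 mm
Therefore the applied depth d = 878 mm.


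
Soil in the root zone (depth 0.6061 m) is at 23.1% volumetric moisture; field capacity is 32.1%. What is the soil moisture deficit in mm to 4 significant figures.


Approach: apply the soil moisture deficit relation, SMD = (FC - theta)/100 * depth * 1000.
SMD = (32.1 - 23.1)/100 * 0.6061 * 1000 = 54.55 mm
Therefore the soil moisture deficit = 54.55 mm.


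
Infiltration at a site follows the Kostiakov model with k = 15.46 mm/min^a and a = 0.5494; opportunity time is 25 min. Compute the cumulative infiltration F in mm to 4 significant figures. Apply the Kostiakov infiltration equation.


Approach: apply the Kostiakov infiltration equation, F = k*t^a.
F = 15.46 * 25^0.5494 = 90.62 mm
Therefore the cumulative infiltration F = 90.62 mm.


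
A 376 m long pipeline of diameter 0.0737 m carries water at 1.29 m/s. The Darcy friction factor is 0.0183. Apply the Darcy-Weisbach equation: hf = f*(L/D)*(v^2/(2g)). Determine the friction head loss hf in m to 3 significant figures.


hf = 0.0183 * (376/0.0737) * (1.29^2 / (2*9.81))
hf = 7.92 m
Therefore the friction head loss hf = 7.92 m.


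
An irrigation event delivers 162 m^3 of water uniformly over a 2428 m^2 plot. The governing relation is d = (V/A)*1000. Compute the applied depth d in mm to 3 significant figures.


d = (162 / 2428) * 1000 = 66.7 mm
Therefore the applied depth d = 66.7 mm.


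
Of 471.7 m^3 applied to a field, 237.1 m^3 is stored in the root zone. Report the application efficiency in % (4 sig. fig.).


Approach: apply the application efficiency ratio, Ea = (stored/applied)*100.
Ea = (237.1/471.7)*100 = 50.26 %
Therefore the application efficiency = 50.26 %.


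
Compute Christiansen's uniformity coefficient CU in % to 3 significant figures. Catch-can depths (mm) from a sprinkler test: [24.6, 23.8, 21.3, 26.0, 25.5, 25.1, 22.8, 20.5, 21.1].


Approach: apply Christiansen's uniformity coefficient, CU = (1 - mean_abs_deviation/mean)*100.
mean = 23.411 mm
mean |d_i - mean| = 1.7654 mm
CU = (1 - 1.7654/23.411)*100 = 92.5 %
Therefore Christiansen's uniformity coefficient CU = 92.5 %.


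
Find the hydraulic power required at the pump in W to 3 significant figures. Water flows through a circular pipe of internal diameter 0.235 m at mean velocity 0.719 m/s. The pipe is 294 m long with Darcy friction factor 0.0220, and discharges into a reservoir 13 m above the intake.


Approach: apply continuity + Darcy-Weisbach + hydraulic power, Q = A*v; hf = f*(L/D)*(v^2/(2g)); H = static + hf; P = rho*g*Q*H.
Step 1 — flow rate (continuity, Q = A*v):
  A = pi*(0.235/2)^2 = 0.043374 m^2
  Q = 0.043374 * 0.719 = 0.031186 m^3/s
Step 2 — friction head loss (Darcy-Weisbach):
  hf = 0.0220 * (294/0.235) * (0.719^2 / (2*9.81))
  hf = 0.72521 m
Step 3 — total head: H = 13 + 0.72521 = 13.725 m
Step 4 — hydraulic power (P = rho*g*Q*H):
  P = 1000 * 9.81 * 0.031186 * 13.725 = 4200 W
Therefore the hydraulic power required at the pump = 4200 W.


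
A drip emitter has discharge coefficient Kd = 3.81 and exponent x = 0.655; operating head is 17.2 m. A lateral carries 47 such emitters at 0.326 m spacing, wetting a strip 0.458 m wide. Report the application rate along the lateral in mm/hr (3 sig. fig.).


Approach: apply the emitter equation with a lateral mass balance, q = Kd*h^x; Q = n*q; rate = Q/(n*spacing*width).
Step 1 — single emitter flow (q = Kd*h^x):
  q = 3.81 * 17.2^0.655 = 24.558 L/hr
Step 2 — total lateral flow: Q = 47 * 24.558 = 1154.2 L/hr
Step 3 — wetted area: A = 47 * 0.326 * 0.458 = 7.0175 m^2
Step 4 — application rate: Q/A = 1154.2/7.0175 = 164 mm/hr
Therefore the application rate along the lateral = 164 mm/hr.


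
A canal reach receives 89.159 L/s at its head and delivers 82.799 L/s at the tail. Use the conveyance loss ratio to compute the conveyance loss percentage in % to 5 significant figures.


Approach: apply the conveyance loss ratio, loss% = ((Q_head - Q_tail)/Q_head)*100.
loss = ((89.159 - 82.799)/89.159)*100 = 7.1333 %
Therefore the conveyance loss percentage = 7.1333 %.


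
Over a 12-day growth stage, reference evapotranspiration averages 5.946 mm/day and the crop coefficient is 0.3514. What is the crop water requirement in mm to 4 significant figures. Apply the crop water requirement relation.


Approach: apply the crop water requirement relation, CWR = ET0 * Kc * days.
CWR = 5.946 * 0.3514 * 12 = 25.07 mm
Therefore the crop water requirement = 25.07 mm.


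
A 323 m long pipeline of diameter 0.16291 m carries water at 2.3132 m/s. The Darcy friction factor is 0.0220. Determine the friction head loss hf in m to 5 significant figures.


Approach: apply the Darcy-Weisbach equation, hf = f*(L/D)*(v^2/(2g)).
hf = 0.0220 * (323/0.16291) * (2.3132^2 / (2*9.81))
hf = 11.896 m
Therefore the friction head loss hf = 11.896 m.


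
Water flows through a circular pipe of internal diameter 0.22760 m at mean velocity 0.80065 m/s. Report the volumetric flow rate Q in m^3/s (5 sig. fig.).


Approach: apply the continuity equation for pipe flow, Q = A * v with A = pi*(D/2)^2.
A = pi*(0.22760/2)^2 = 0.04068501 m^2
Q = 0.04068501 * 0.80065 = 0.032574 m^3/s
Therefore the volumetric flow rate Q = 0.032574 m^3/s.


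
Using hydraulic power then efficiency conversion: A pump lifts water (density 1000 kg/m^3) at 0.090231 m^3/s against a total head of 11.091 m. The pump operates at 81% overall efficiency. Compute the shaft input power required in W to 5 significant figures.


Approach: apply hydraulic power then efficiency conversion, P = rho*g*Q*H; P_in = P/eta.
Step 1 — hydraulic power (P = rho*g*Q*H):
  P = 1000 * 9.81 * 0.090231 * 11.091 = 9817.377 W
Step 2 — input power: P_in = P/eta = 9817.377 / 0.81 = 12120 W
Therefore the shaft input power required = 12120 W.


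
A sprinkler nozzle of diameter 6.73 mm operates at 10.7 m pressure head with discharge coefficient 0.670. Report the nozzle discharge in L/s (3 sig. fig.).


Approach: apply the orifice equation, Q = Cd*A*sqrt(2*g*h), A = pi*(d/2)^2.
A = pi*(6.73e-3/2)^2 = 3.5573e-05 m^2
Q = 0.670 * 3.5573e-05 * sqrt(2*9.81*10.7) * 1000 = 0.345 L/s
Therefore the nozzle discharge = 0.345 L/s.


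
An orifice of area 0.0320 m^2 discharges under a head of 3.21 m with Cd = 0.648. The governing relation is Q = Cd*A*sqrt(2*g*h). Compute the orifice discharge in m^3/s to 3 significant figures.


Q = 0.648 * 0.0320 * sqrt(2*9.81*3.21) = 0.165 m^3/s
Therefore the orifice discharge = 0.165 m^3/s.


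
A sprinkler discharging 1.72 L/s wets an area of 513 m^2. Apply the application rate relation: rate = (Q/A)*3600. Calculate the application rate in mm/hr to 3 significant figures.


rate = (1.72 / 513) * 3600 = 12.1 mm/hr
Therefore the application rate = 12.1 mm/hr.


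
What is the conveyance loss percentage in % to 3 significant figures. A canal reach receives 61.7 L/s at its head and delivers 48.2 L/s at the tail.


Approach: apply the conveyance loss ratio, loss% = ((Q_head - Q_tail)/Q_head)*100.
loss = ((61.7 - 48.2)/61.7)*100 = 21.9 %
Therefore the conveyance loss percentage = 21.9 %.


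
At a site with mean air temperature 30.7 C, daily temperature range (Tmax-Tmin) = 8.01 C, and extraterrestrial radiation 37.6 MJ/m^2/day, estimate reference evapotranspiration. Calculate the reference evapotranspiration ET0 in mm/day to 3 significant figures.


Approach: apply the Hargreaves-Samani method, ET0 = 0.0023*(Tmean+17.8)*sqrt(Tmax-Tmin)*0.408*Ra.
ET0 = 0.0023*(30.7+17.8)*sqrt(8.01)*0.408*37.6 = 4.84 mm/day
Therefore the reference evapotranspiration ET0 = 4.84 mm/day.


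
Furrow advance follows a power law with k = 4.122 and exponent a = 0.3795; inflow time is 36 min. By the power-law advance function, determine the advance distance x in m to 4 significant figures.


Approach: apply the power-law advance function, x = k*t^a.
x = 4.122 * 36^0.3795 = 16.06 m
Therefore the advance distance x = 16.06 m.


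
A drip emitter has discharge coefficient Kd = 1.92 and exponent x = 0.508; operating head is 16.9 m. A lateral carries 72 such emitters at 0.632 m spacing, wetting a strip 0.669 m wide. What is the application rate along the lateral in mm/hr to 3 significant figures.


Approach: apply the emitter equation with a lateral mass balance, q = Kd*h^x; Q = n*q; rate = Q/(n*spacing*width).
Step 1 — single emitter flow (q = Kd*h^x):
  q = 1.92 * 16.9^0.508 = 8.0736 L/hr
Step 2 — total lateral flow: Q = 72 * 8.0736 = 581.30 L/hr
Step 3 — wetted area: A = 72 * 0.632 * 0.669 = 30.442 m^2
Step 4 — application rate: Q/A = 581.30/30.442 = 19.1 mm/hr
Therefore the application rate along the lateral = 19.1 mm/hr.


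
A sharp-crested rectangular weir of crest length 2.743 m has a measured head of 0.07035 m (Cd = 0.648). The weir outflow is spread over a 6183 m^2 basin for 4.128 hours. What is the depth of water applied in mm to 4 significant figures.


Approach: apply the rectangular weir equation with a volume-to-depth conversion, Q = (2/3)*Cd*L*sqrt(2g)*H^1.5; d = Q*t/A * 1000.
Step 1 — weir discharge:
  Q = (2/3)*0.648*2.743*sqrt(2*9.81)*0.07035^1.5 = 0.0979389 m^3/s
Step 2 — volume: V = 0.0979389 * 4.128*3600 = 1455.45 m^3
Step 3 — depth: d = V/A * 1000 = 1455.45/6183 * 1000 = 235.4 mm
Therefore the depth of water applied = 235.4 mm.


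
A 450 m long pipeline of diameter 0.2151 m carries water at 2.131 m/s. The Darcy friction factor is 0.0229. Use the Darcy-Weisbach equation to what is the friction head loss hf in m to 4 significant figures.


Approach: apply the Darcy-Weisbach equation, hf = f*(L/D)*(v^2/(2g)).
hf = 0.0229 * (450/0.2151) * (2.131^2 / (2*9.81))
hf = 11.09 m
Therefore the friction head loss hf = 11.09 m.


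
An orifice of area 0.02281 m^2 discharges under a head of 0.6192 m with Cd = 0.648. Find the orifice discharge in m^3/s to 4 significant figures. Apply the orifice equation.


Approach: apply the orifice equation, Q = Cd*A*sqrt(2*g*h).
Q = 0.648 * 0.02281 * sqrt(2*9.81*0.6192) = 0.05152 m^3/s
Therefore the orifice discharge = 0.05152 m^3/s.


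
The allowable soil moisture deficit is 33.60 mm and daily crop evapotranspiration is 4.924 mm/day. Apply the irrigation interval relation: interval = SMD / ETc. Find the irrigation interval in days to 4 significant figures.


interval = 33.60 / 4.924 = 6.824 days
Therefore the irrigation interval = 6.824 days.


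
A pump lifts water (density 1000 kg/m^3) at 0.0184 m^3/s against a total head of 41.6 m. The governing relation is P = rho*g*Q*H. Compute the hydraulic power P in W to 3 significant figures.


P = 1000 * 9.81 * 0.0184 * 41.6 = 7510 W
Therefore the hydraulic power P = 7510 W.


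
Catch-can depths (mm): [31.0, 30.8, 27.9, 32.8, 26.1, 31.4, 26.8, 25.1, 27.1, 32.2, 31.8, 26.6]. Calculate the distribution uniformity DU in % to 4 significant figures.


Approach: apply the low-quarter distribution uniformity, DU = (mean of lowest quarter of readings / overall mean)*100.
sorted lowest 3 of 12: [25.1, 26.1, 26.6] -> mean = 25.9333 mm
overall mean = 29.1333 mm
DU = (25.9333/29.1333)*100 = 89.02 %
Therefore the distribution uniformity DU = 89.02 %.


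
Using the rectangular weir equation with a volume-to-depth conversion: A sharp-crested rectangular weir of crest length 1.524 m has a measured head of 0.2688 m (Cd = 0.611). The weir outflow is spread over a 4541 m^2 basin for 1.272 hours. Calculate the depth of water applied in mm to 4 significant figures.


Approach: apply the rectangular weir equation with a volume-to-depth conversion, Q = (2/3)*Cd*L*sqrt(2g)*H^1.5; d = Q*t/A * 1000.
Step 1 — weir discharge:
  Q = (2/3)*0.611*1.524*sqrt(2*9.81)*0.2688^1.5 = 0.383202 m^3/s
Step 2 — volume: V = 0.383202 * 1.272*3600 = 1754.76 m^3
Step 3 — depth: d = V/A * 1000 = 1754.76/4541 * 1000 = 386.4 mm
Therefore the depth of water applied = 386.4 mm.


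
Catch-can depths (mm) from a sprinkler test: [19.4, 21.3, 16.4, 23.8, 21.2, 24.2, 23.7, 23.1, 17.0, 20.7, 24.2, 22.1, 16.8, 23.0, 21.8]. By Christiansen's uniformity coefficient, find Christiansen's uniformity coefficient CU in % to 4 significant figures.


Approach: apply Christiansen's uniformity coefficient, CU = (1 - mean_abs_deviation/mean)*100.
mean = 21.2467 mm
mean |d_i - mean| = 2.13067 mm
CU = (1 - 2.13067/21.2467)*100 = 89.97 %
Therefore Christiansen's uniformity coefficient CU = 89.97 %.


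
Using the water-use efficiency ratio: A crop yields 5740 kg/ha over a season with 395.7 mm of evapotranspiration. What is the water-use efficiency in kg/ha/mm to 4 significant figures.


Approach: apply the water-use efficiency ratio, WUE = yield/ET.
WUE = 5740 / 395.7 = 14.51 kg/ha/mm
Therefore the water-use efficiency = 14.51 kg/ha/mm.


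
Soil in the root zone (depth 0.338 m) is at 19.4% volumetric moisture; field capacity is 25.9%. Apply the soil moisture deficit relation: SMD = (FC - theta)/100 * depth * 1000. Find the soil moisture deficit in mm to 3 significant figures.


SMD = (25.9 - 19.4)/100 * 0.338 * 1000 = 22.0 mm
Therefore the soil moisture deficit = 22.0 mm.


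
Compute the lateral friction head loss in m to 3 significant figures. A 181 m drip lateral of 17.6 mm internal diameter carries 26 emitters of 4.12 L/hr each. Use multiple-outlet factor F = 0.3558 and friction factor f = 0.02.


Approach: apply Darcy-Weisbach with the multiple-outlet F-factor, Q = n*q/(3600*1000) m^3/s; v = Q/A; hf = F*f*(L/D)*(v^2/(2g)).
Q = 26*4.12/(3600*1000) = 2.9756e-05 m^3/s
A = pi*(17.6e-3/2)^2 = 2.4328e-04 m^2, so v = Q/A = 0.12231 m/s
hf = 0.3558*0.02*(181/0.0176)*(0.12231^2/(2*9.81)) = 0.0558 m
Therefore the lateral friction head loss = 0.0558 m.


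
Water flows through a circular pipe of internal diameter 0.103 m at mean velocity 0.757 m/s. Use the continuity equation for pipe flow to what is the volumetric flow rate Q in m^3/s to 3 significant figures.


Approach: apply the continuity equation for pipe flow, Q = A * v with A = pi*(D/2)^2.
A = pi*(0.103/2)^2 = 0.0083323 m^2
Q = 0.0083323 * 0.757 = 0.00631 m^3/s
Therefore the volumetric flow rate Q = 0.00631 m^3/s.


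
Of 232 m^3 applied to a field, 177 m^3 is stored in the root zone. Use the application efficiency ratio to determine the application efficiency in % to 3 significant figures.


Approach: apply the application efficiency ratio, Ea = (stored/applied)*100.
Ea = (177/232)*100 = 76.3 %
Therefore the application efficiency = 76.3 %.


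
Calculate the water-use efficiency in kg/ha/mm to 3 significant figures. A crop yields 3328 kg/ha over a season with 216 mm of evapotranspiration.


Approach: apply the water-use efficiency ratio, WUE = yield/ET.
WUE = 3328 / 216 = 15.4 kg/ha/mm
Therefore the water-use efficiency = 15.4 kg/ha/mm.


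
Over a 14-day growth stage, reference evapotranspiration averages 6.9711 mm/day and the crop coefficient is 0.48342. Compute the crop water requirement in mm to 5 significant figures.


Approach: apply the crop water requirement relation, CWR = ET0 * Kc * days.
CWR = 6.9711 * 0.48342 * 14 = 47.180 mm
Therefore the crop water requirement = 47.180 mm.


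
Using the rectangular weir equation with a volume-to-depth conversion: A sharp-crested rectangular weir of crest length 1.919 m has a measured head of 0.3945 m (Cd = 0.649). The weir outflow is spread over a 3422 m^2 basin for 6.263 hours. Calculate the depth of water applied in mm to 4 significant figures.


Approach: apply the rectangular weir equation with a volume-to-depth conversion, Q = (2/3)*Cd*L*sqrt(2g)*H^1.5; d = Q*t/A * 1000.
Step 1 — weir discharge:
  Q = (2/3)*0.649*1.919*sqrt(2*9.81)*0.3945^1.5 = 0.911273 m^3/s
Step 2 — volume: V = 0.911273 * 6.263*3600 = 20546.3 m^3
Step 3 — depth: d = V/A * 1000 = 20546.3/3422 * 1000 = 6004 mm
Therefore the depth of water applied = 6004 mm.


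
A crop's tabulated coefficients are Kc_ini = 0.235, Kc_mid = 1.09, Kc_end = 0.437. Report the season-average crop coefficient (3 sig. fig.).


Approach: apply a simple seasonal average, Kc_avg = (Kc_ini + Kc_mid + Kc_end)/3.
Kc_avg = (0.235 + 1.09 + 0.437)/3 = 0.587
Therefore the season-average crop coefficient = 0.587.
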